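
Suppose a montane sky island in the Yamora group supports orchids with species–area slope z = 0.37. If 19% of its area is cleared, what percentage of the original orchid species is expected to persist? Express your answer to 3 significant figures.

92.5%

S_new/S_old = (A_new/A_old)^z = 0.81^0.37
= exp(0.37 × ln 0.81) = exp(0.37 × -0.2107) = exp(-0.0780) ≈ 0.925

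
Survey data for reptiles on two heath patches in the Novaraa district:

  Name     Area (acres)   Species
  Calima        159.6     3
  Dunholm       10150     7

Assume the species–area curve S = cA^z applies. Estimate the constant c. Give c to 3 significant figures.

z = ln(S₂/S₁) / ln(A₂/A₁) = ln(7/3) / ln(10150/159.6) = 0.8473 / 4.1526 = 0.2040
c = S₁ / A₁^z = 3 / 159.6^0.2040 = 3 / 2.815 = 1.066

1.07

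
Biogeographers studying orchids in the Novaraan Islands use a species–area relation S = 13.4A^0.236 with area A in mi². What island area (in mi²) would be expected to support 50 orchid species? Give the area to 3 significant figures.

50 = 13.4 × A^0.236  ⇒  A^0.236 = 50/13.4 = 3.731
ln A = ln(3.731) / 0.236 = 1.3168 / 0.236 = 5.5795
A = e^5.5795 ≈ 264.9 mi²

265 mi²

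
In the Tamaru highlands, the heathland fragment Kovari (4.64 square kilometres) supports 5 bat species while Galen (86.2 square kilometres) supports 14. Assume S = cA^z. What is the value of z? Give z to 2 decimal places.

0.35

Taking logs: ln S = ln c + z ln A, so z = (ln S₂ − ln S₁)/(ln A₂ − ln A₁).
z = ln(14/5) / ln(86.2/4.64) = ln(2.8) / ln(18.58) = 1.0296 / 2.9220 = 0.3524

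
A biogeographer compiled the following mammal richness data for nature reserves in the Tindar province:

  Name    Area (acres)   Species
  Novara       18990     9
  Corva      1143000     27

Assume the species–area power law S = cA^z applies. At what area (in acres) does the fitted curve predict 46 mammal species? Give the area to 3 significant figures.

z = ln(27/9) / ln(1143000/18990) = 1.0986 / 4.0975 = 0.2681
c = 9 / 18990^0.2681 = 9 / 14.03 = 0.6413
A = (46/0.6413)^(1/0.2681) ⇒ ln A = ln(71.72)/0.2681 = 15.9364
A = e^15.9364 ≈ 8338304 acres

8340000 acres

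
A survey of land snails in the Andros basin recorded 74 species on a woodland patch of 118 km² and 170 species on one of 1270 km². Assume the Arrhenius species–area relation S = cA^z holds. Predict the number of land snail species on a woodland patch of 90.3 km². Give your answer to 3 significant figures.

67.4

z = ln(170/74) / ln(1270/118) = 0.8317 / 2.3761 = 0.3500
c = 74 / 118^0.3500 = 74 / 5.312 = 13.93
S₃ = 13.93 × 90.3^0.3500 = 13.93 × 4.837 ≈ 67.38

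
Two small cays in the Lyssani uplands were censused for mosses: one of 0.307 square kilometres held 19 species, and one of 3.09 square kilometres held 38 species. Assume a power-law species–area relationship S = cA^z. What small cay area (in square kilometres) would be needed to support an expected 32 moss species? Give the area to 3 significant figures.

1.74 square kilometres

z = ln(38/19) / ln(3.09/0.307) = 0.6931 / 2.3091 = 0.3002
c = 19 / 0.307^0.3002 = 19 / 0.7015 = 27.08
A = (32/27.08)^(1/0.3002) ⇒ ln A = ln(1.182)/0.3002 = 0.5557
A = e^0.5557 ≈ 1.743 square kilometres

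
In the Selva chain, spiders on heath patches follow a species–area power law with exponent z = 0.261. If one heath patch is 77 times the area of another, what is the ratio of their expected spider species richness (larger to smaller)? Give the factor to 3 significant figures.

S₂/S₁ = (A₂/A₁)^z = 77^0.261
ln(S₂/S₁) = 0.261 × ln 77 = 0.261 × 4.3438 = 1.1337
S₂/S₁ = e^1.1337 ≈ 3.107

3.11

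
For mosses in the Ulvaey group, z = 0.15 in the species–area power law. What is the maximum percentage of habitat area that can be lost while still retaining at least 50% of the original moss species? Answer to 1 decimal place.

Need (A_new/A_old)^0.15 = 0.5, so A_new/A_old = 0.5^(1/0.15) = 0.5^6.667
ln(A_new/A_old) = ln 0.5 / 0.15 = -0.6931 / 0.15 = -4.6210
A_new/A_old = e^-4.6210 ≈ 0.009843
Fraction that can be lost = 1 − 0.009843 = 0.9902

99.0%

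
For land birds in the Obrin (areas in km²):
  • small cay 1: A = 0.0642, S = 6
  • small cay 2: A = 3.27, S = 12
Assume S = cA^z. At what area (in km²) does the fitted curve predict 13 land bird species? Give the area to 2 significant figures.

5.1 km²

z = ln(12/6) / ln(3.27/0.0642) = 0.6931 / 3.9305 = 0.1763
c = 6 / 0.0642^0.1763 = 6 / 0.6162 = 9.737
A = (13/9.737)^(1/0.1763) ⇒ ln A = ln(1.335)/0.1763 = 1.6387
A = e^1.6387 ≈ 5.148 km²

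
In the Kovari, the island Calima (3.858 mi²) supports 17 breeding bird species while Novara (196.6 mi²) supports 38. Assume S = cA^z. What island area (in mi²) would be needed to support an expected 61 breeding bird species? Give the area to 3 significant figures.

z = ln(38/17) / ln(196.6/3.858) = 0.8044 / 3.9310 = 0.2046
c = 17 / 3.858^0.2046 = 17 / 1.318 = 12.9
A = (61/12.9)^(1/0.2046) ⇒ ln A = ln(4.73)/0.2046 = 7.5942
A = e^7.5942 ≈ 1987 mi²

1990 mi²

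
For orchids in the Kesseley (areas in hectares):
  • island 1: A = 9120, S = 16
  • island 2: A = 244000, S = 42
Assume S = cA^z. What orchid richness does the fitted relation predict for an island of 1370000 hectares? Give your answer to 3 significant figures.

69.7

z = ln(42/16) / ln(244000/9120) = 0.9651 / 3.2867 = 0.2936
c = 16 / 9120^0.2936 = 16 / 14.55 = 1.1
S₃ = 1.1 × 1370000^0.2936 = 1.1 × 63.38 ≈ 69.71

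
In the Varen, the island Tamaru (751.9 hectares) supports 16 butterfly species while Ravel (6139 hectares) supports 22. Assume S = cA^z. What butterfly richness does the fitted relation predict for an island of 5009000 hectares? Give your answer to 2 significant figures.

z = ln(22/16) / ln(6139/751.9) = 0.3185 / 2.0998 = 0.1517
c = 16 / 751.9^0.1517 = 16 / 2.73 = 5.86
S₃ = 5.86 × 5009000^0.1517 = 5.86 × 10.38 ≈ 60.81

61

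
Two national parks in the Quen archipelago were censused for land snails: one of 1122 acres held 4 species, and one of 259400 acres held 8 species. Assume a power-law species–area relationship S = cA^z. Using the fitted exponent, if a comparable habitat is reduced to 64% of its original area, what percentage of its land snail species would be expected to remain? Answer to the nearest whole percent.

94%

z = ln(8/4) / ln(259400/1122) = 0.6931 / 5.4433 = 0.1273
S_new/S_old = (A_new/A_old)^z = 0.64^0.1273 = exp(0.1273 × -0.4463) = 0.9448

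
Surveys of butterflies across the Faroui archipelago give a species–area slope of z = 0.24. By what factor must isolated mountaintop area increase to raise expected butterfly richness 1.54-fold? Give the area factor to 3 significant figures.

6.04

(A₂/A₁)^0.24 = 1.54, so A₂/A₁ = 1.54^(1/0.24) = 1.54^4.167
ln(A₂/A₁) = ln 1.54 / 0.24 = 0.4318 / 0.24 = 1.7991
A₂/A₁ = e^1.7991 ≈ 6.044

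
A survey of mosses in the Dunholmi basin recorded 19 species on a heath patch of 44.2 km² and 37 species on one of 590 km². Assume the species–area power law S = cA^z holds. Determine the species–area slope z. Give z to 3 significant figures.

Taking logs: ln S = ln c + z ln A, so z = (ln S₂ − ln S₁)/(ln A₂ − ln A₁).
z = ln(37/19) / ln(590/44.2) = ln(1.947) / ln(13.35) = 0.6665 / 2.5914 = 0.2572

0.257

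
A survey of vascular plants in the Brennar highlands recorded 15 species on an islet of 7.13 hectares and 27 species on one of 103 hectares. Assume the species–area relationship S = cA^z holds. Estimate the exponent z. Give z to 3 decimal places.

Taking logs: ln S = ln c + z ln A, so z = (ln S₂ − ln S₁)/(ln A₂ − ln A₁).
z = ln(27/15) / ln(103/7.13) = ln(1.8) / ln(14.45) = 0.5878 / 2.6704 = 0.2201

0.220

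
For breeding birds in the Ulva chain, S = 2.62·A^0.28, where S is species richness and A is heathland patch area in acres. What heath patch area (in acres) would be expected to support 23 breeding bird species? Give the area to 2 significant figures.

2300 acres

23 = 2.62 × A^0.28  ⇒  A^0.28 = 23/2.62 = 8.779
ln A = ln(8.779) / 0.28 = 2.1723 / 0.28 = 7.7583
A = e^7.7583 ≈ 2341 acres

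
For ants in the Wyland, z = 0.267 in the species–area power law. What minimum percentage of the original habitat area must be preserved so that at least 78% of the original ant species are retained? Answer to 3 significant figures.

39.4%

Need (A_new/A_old)^0.267 = 0.78, so A_new/A_old = 0.78^(1/0.267) = 0.78^3.745
ln(A_new/A_old) = ln 0.78 / 0.267 = -0.2485 / 0.267 = -0.9306
A_new/A_old = e^-0.9306 ≈ 0.3943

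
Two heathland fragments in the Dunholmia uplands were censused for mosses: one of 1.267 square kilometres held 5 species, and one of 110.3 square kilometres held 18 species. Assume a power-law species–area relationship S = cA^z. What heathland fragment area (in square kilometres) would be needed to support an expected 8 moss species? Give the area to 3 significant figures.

z = ln(18/5) / ln(110.3/1.267) = 1.2809 / 4.4666 = 0.2868
c = 5 / 1.267^0.2868 = 5 / 1.07 = 4.672
A = (8/4.672)^(1/0.2868) ⇒ ln A = ln(1.712)/0.2868 = 1.8755
A = e^1.8755 ≈ 6.524 square kilometres

6.52 square kilometres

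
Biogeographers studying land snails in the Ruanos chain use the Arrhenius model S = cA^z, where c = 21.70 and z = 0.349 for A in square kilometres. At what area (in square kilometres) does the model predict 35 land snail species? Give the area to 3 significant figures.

35 = 21.7 × A^0.349  ⇒  A^0.349 = 35/21.7 = 1.613
ln A = ln(1.613) / 0.349 = 0.4780 / 0.349 = 1.3697
A = e^1.3697 ≈ 3.934 square kilometres

3.93 square kilometres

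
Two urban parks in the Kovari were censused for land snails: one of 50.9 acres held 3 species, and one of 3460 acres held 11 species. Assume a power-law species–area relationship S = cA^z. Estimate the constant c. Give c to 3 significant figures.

0.894

z = ln(S₂/S₁) / ln(A₂/A₁) = ln(11/3) / ln(3460/50.9) = 1.2993 / 4.2192 = 0.3079
c = S₁ / A₁^z = 3 / 50.9^0.3079 = 3 / 3.354 = 0.8944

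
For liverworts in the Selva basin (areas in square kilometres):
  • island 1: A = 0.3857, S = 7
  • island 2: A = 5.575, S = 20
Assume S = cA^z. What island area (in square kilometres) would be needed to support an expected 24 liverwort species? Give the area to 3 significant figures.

z = ln(20/7) / ln(5.575/0.3857) = 1.0498 / 2.6710 = 0.3930
c = 7 / 0.3857^0.3930 = 7 / 0.6877 = 10.18
A = (24/10.18)^(1/0.3930) ⇒ ln A = ln(2.358)/0.3930 = 2.1822
A = e^2.1822 ≈ 8.865 square kilometres

8.87 square kilometres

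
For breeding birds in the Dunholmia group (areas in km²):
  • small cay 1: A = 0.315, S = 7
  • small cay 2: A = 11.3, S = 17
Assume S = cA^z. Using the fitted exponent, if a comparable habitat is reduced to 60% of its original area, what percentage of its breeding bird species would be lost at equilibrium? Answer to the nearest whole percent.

12%

z = ln(17/7) / ln(11.3/0.315) = 0.8873 / 3.5800 = 0.2479
S_new/S_old = (A_new/A_old)^z = 0.6^0.2479 = exp(0.2479 × -0.5108) = 0.8811
Fraction lost = 1 − 0.8811 = 0.1189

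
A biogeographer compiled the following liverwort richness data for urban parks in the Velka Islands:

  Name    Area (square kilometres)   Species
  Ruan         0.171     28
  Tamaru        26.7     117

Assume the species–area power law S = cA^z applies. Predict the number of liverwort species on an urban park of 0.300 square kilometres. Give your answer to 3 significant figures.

32.8

z = ln(117/28) / ln(26.7/0.171) = 1.4300 / 5.0508 = 0.2831
c = 28 / 0.171^0.2831 = 28 / 0.6065 = 46.16
S₃ = 46.16 × 0.3^0.2831 = 46.16 × 0.7112 ≈ 32.83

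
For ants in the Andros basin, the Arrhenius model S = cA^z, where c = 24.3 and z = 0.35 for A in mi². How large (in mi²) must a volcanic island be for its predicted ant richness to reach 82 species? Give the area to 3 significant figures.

82 = 24.3 × A^0.35  ⇒  A^0.35 = 82/24.3 = 3.374
ln A = ln(3.374) / 0.35 = 1.2162 / 0.35 = 3.4750
A = e^3.4750 ≈ 32.3 mi²

32.3 mi²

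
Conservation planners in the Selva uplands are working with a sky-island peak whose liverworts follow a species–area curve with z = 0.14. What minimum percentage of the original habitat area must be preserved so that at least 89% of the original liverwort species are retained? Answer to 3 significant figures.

43.5%

Need (A_new/A_old)^0.14 = 0.89, so A_new/A_old = 0.89^(1/0.14) = 0.89^7.143
ln(A_new/A_old) = ln 0.89 / 0.14 = -0.1165 / 0.14 = -0.8324
A_new/A_old = e^-0.8324 ≈ 0.435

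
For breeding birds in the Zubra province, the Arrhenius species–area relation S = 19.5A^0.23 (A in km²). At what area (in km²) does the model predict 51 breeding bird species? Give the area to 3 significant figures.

65.4 km²

51 = 19.5 × A^0.23  ⇒  A^0.23 = 51/19.5 = 2.615
ln A = ln(2.615) / 0.23 = 0.9614 / 0.23 = 4.1800
A = e^4.1800 ≈ 65.37 km²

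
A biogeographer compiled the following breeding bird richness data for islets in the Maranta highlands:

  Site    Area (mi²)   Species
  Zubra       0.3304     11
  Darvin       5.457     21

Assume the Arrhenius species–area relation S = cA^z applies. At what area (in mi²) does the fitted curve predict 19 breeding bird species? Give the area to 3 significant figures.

3.54 mi²

z = ln(21/11) / ln(5.457/0.3304) = 0.6466 / 2.8044 = 0.2306
c = 11 / 0.3304^0.2306 = 11 / 0.7746 = 14.2
A = (19/14.2)^(1/0.2306) ⇒ ln A = ln(1.338)/0.2306 = 1.2628
A = e^1.2628 ≈ 3.535 mi²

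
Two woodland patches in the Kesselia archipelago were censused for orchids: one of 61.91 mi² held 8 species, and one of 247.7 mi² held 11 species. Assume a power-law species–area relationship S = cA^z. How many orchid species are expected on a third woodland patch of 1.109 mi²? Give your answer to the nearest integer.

3

z = ln(11/8) / ln(247.7/61.91) = 0.3185 / 1.3865 = 0.2297
c = 8 / 61.91^0.2297 = 8 / 2.579 = 3.101
S₃ = 3.101 × 1.109^0.2297 = 3.101 × 1.024 ≈ 3.176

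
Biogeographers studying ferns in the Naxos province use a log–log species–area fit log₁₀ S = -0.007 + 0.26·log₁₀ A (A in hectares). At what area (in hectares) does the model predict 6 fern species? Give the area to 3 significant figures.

1050 hectares

6 = 0.984 × A^0.26  ⇒  A^0.26 = 6/0.984 = 6.097
ln A = ln(6.097) / 0.26 = 1.8079 / 0.26 = 6.9534
A = e^6.9534 ≈ 1047 hectares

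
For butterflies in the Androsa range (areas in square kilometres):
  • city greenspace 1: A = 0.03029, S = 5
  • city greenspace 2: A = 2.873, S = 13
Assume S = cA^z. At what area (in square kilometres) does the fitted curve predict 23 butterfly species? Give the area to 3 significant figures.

z = ln(13/5) / ln(2.873/0.03029) = 0.9555 / 4.5523 = 0.2099
c = 5 / 0.03029^0.2099 = 5 / 0.48 = 10.42
A = (23/10.42)^(1/0.2099) ⇒ ln A = ln(2.208)/0.2099 = 3.7736
A = e^3.7736 ≈ 43.54 square kilometres

43.5 square kilometres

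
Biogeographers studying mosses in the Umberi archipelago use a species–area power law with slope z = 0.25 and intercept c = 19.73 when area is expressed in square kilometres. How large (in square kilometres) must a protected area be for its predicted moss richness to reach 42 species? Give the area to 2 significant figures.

21 square kilometres

42 = 19.73 × A^0.25  ⇒  A^0.25 = 42/19.73 = 2.129
ln A = ln(2.129) / 0.25 = 0.7555 / 0.25 = 3.0221
A = e^3.0221 ≈ 20.53 square kilometres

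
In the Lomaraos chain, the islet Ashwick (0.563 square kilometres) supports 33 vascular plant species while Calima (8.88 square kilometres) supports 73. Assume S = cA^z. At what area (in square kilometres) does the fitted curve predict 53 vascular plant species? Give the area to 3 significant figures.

z = ln(73/33) / ln(8.88/0.563) = 0.7940 / 2.7583 = 0.2878
c = 33 / 0.563^0.2878 = 33 / 0.8476 = 38.93
A = (53/38.93)^(1/0.2878) ⇒ ln A = ln(1.361)/0.2878 = 1.0715
A = e^1.0715 ≈ 2.92 square kilometres

2.92 square kilometres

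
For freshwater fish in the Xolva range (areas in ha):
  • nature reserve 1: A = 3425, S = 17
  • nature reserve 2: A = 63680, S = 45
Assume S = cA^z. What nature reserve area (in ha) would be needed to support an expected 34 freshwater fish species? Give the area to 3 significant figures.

z = ln(45/17) / ln(63680/3425) = 0.9734 / 2.9228 = 0.3331
c = 17 / 3425^0.3331 = 17 / 15.04 = 1.13
A = (34/1.13)^(1/0.3331) ⇒ ln A = ln(30.08)/0.3331 = 10.2200
A = e^10.2200 ≈ 27447 ha

27400 ha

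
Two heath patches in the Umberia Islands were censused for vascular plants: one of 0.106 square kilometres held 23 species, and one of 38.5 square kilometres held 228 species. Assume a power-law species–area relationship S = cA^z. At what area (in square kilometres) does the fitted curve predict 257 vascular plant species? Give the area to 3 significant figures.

52.4 square kilometres

z = ln(228/23) / ln(38.5/0.106) = 2.2939 / 5.8950 = 0.3891
c = 23 / 0.106^0.3891 = 23 / 0.4176 = 55.08
A = (257/55.08)^(1/0.3891) ⇒ ln A = ln(4.666)/0.3891 = 3.9584
A = e^3.9584 ≈ 52.37 square kilometres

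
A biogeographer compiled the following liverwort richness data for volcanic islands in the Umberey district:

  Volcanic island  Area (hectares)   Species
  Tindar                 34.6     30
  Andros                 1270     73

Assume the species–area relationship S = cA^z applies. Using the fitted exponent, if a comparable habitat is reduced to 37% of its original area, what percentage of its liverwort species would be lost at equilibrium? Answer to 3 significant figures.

z = ln(73/30) / ln(1270/34.6) = 0.8893 / 3.6029 = 0.2468
S_new/S_old = (A_new/A_old)^z = 0.37^0.2468 = exp(0.2468 × -0.9943) = 0.7824
Fraction lost = 1 − 0.7824 = 0.2176

21.8%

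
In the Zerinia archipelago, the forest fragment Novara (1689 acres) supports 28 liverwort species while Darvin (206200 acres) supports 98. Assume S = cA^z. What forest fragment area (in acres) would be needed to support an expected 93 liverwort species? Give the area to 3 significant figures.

z = ln(98/28) / ln(206200/1689) = 1.2528 / 4.8047 = 0.2607
c = 28 / 1689^0.2607 = 28 / 6.943 = 4.033
A = (93/4.033)^(1/0.2607) ⇒ ln A = ln(23.06)/0.2607 = 12.0358
A = e^12.0358 ≈ 168679 acres

169000 acres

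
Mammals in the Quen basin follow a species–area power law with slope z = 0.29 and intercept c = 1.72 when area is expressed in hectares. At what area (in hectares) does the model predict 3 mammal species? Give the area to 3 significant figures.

6.81 hectares

3 = 1.72 × A^0.29  ⇒  A^0.29 = 3/1.72 = 1.744
ln A = ln(1.744) / 0.29 = 0.5563 / 0.29 = 1.9182
A = e^1.9182 ≈ 6.809 hectares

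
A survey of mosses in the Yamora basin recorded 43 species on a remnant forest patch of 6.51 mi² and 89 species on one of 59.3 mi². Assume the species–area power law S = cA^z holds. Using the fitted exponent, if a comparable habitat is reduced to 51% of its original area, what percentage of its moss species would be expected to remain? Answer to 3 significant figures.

80.1%

z = ln(89/43) / ln(59.3/6.51) = 0.7274 / 2.2093 = 0.3293
S_new/S_old = (A_new/A_old)^z = 0.51^0.3293 = exp(0.3293 × -0.6733) = 0.8011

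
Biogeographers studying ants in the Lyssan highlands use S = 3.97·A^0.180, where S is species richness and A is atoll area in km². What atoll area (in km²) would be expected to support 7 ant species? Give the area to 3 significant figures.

7 = 3.97 × A^0.18  ⇒  A^0.18 = 7/3.97 = 1.763
ln A = ln(1.763) / 0.18 = 0.5671 / 0.18 = 3.1508
A = e^3.1508 ≈ 23.35 km²

23.4 km²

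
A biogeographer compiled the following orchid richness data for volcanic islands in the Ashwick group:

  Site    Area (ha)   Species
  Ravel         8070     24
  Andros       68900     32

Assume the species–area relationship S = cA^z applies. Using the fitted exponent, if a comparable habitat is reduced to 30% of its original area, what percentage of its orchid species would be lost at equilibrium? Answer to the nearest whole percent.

15%

z = ln(32/24) / ln(68900/8070) = 0.2877 / 2.1445 = 0.1341
S_new/S_old = (A_new/A_old)^z = 0.3^0.1341 = exp(0.1341 × -1.2040) = 0.8509
Fraction lost = 1 − 0.8509 = 0.1491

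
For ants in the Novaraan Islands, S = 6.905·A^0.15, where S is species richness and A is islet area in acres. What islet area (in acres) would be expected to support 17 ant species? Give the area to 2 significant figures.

410 acres

17 = 6.905 × A^0.15  ⇒  A^0.15 = 17/6.905 = 2.462
ln A = ln(2.462) / 0.15 = 0.9010 / 0.15 = 6.0065
A = e^6.0065 ≈ 406 acres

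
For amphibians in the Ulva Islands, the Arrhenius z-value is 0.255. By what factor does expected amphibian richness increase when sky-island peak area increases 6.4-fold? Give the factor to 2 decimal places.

S₂/S₁ = (A₂/A₁)^z = 6.4^0.255
ln(S₂/S₁) = 0.255 × ln 6.4 = 0.255 × 1.8563 = 0.4734
S₂/S₁ = e^0.4734 ≈ 1.605

1.61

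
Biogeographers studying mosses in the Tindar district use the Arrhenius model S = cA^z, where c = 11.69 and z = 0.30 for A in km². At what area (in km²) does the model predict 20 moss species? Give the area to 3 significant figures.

20 = 11.69 × A^0.3  ⇒  A^0.3 = 20/11.69 = 1.711
ln A = ln(1.711) / 0.3 = 0.5370 / 0.3 = 1.7900
A = e^1.7900 ≈ 5.989 km²

5.99 km²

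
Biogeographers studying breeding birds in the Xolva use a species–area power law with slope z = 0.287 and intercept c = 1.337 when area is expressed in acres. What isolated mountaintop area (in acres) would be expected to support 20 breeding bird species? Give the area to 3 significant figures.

20 = 1.337 × A^0.287  ⇒  A^0.287 = 20/1.337 = 14.96
ln A = ln(14.96) / 0.287 = 2.7053 / 0.287 = 9.4261
A = e^9.4261 ≈ 12409 acres

12400 acres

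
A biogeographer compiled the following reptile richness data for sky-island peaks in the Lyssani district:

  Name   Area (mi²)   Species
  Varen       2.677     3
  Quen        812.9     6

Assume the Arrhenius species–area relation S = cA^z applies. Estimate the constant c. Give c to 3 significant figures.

z = ln(S₂/S₁) / ln(A₂/A₁) = ln(6/3) / ln(812.9/2.677) = 0.6931 / 5.7159 = 0.1213
c = S₁ / A₁^z = 3 / 2.677^0.1213 = 3 / 1.127 = 2.662

2.66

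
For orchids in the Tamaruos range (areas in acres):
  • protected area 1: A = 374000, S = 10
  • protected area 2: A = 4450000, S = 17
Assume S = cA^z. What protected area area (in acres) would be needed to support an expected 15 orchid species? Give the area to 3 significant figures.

2480000 acres

z = ln(17/10) / ln(4450000/374000) = 0.5306 / 2.4764 = 0.2143
c = 10 / 374000^0.2143 = 10 / 15.64 = 0.6396
A = (15/0.6396)^(1/0.2143) ⇒ ln A = ln(23.45)/0.2143 = 14.7243
A = e^14.7243 ≈ 2481286 acres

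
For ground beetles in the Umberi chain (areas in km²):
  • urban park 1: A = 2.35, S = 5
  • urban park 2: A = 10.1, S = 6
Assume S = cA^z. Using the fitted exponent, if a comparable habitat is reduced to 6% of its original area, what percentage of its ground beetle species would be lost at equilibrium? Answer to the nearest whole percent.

z = ln(6/5) / ln(10.1/2.35) = 0.1823 / 1.4581 = 0.1250
S_new/S_old = (A_new/A_old)^z = 0.06^0.1250 = exp(0.1250 × -2.8134) = 0.7034
Fraction lost = 1 − 0.7034 = 0.2966

30%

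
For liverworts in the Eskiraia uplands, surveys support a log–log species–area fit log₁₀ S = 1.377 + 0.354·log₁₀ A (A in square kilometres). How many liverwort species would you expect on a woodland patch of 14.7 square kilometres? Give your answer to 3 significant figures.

S = 23.82 × 14.7^0.354
ln S = ln 23.82 + 0.354 × ln 14.7 = 3.1707 + 0.354 × 2.6878 = 4.1222
S = e^4.1222 ≈ 61.69

61.7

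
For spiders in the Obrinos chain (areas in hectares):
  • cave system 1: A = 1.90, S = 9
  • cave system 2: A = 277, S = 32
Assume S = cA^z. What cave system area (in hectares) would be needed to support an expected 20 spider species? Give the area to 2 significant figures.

44 hectares

z = ln(32/9) / ln(277/1.9) = 1.2685 / 4.9822 = 0.2546
c = 9 / 1.9^0.2546 = 9 / 1.178 = 7.643
A = (20/7.643)^(1/0.2546) ⇒ ln A = ln(2.617)/0.2546 = 3.7780
A = e^3.7780 ≈ 43.73 hectares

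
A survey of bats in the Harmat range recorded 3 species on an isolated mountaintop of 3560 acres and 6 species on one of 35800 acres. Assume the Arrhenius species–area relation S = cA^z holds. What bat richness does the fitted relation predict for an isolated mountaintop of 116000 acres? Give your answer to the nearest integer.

9

z = ln(6/3) / ln(35800/3560) = 0.6931 / 2.3082 = 0.3003
c = 3 / 3560^0.3003 = 3 / 11.65 = 0.2574
S₃ = 0.2574 × 116000^0.3003 = 0.2574 × 33.18 ≈ 8.54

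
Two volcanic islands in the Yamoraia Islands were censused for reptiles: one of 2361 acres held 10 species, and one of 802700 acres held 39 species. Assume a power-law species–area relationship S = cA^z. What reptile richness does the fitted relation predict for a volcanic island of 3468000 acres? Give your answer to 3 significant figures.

54.9

z = ln(39/10) / ln(802700/2361) = 1.3610 / 5.8289 = 0.2335
c = 10 / 2361^0.2335 = 10 / 6.132 = 1.631
S₃ = 1.631 × 3468000^0.2335 = 1.631 × 33.65 ≈ 54.88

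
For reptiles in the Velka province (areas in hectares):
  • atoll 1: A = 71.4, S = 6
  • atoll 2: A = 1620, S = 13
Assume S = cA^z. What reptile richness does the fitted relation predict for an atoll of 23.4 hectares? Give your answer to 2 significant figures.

4.6

z = ln(13/6) / ln(1620/71.4) = 0.7732 / 3.1219 = 0.2477
c = 6 / 71.4^0.2477 = 6 / 2.878 = 2.085
S₃ = 2.085 × 23.4^0.2477 = 2.085 × 2.183 ≈ 4.552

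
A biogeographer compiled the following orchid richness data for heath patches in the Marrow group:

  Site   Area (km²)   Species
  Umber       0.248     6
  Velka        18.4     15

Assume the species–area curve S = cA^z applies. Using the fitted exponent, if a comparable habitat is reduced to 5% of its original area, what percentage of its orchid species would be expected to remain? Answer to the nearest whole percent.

z = ln(15/6) / ln(18.4/0.248) = 0.9163 / 4.3067 = 0.2128
S_new/S_old = (A_new/A_old)^z = 0.05^0.2128 = exp(0.2128 × -2.9957) = 0.5287

53%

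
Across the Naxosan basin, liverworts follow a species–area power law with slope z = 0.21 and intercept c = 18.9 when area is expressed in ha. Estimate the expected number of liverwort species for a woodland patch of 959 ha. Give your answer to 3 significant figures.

79.9

S = 18.9 × 959^0.21
ln S = ln 18.9 + 0.21 × ln 959 = 2.9392 + 0.21 × 6.8659 = 4.3810
S = e^4.3810 ≈ 79.92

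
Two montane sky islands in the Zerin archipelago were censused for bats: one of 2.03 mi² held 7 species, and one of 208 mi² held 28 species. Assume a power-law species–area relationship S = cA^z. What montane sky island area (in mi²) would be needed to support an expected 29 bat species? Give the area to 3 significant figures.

234 mi²

z = ln(28/7) / ln(208/2.03) = 1.3863 / 4.6295 = 0.2994
c = 7 / 2.03^0.2994 = 7 / 1.236 = 5.663
A = (29/5.663)^(1/0.2994) ⇒ ln A = ln(5.121)/0.2994 = 5.4547
A = e^5.4547 ≈ 233.9 mi²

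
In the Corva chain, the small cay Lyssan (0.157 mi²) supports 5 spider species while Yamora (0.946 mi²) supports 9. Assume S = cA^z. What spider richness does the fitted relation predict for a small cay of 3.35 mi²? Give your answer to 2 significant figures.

z = ln(9/5) / ln(0.946/0.157) = 0.5878 / 1.7960 = 0.3273
c = 5 / 0.157^0.3273 = 5 / 0.5456 = 9.165
S₃ = 9.165 × 3.35^0.3273 = 9.165 × 1.485 ≈ 13.61

14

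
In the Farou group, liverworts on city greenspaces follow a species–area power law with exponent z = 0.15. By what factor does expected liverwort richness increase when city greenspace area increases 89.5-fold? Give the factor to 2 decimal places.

S₂/S₁ = (A₂/A₁)^z = 89.5^0.15
ln(S₂/S₁) = 0.15 × ln 89.5 = 0.15 × 4.4942 = 0.6741
S₂/S₁ = e^0.6741 ≈ 1.962

1.96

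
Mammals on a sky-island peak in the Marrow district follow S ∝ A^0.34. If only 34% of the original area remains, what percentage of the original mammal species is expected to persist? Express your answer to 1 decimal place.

69.3%

S_new/S_old = (A_new/A_old)^z = 0.34^0.34
= exp(0.34 × ln 0.34) = exp(0.34 × -1.0788) = exp(-0.3668) ≈ 0.693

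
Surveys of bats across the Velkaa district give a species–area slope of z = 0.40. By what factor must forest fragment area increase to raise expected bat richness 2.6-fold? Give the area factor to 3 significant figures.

(A₂/A₁)^0.4 = 2.6, so A₂/A₁ = 2.6^(1/0.4) = 2.6^2.5
ln(A₂/A₁) = ln 2.6 / 0.4 = 0.9555 / 0.4 = 2.3888
A₂/A₁ = e^2.3888 ≈ 10.9

10.9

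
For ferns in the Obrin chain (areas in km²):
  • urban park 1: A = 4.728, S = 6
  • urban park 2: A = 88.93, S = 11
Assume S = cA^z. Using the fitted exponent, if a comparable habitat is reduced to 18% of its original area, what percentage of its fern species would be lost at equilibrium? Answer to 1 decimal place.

29.8%

z = ln(11/6) / ln(88.93/4.728) = 0.6061 / 2.9343 = 0.2066
S_new/S_old = (A_new/A_old)^z = 0.18^0.2066 = exp(0.2066 × -1.7148) = 0.7017
Fraction lost = 1 − 0.7017 = 0.2983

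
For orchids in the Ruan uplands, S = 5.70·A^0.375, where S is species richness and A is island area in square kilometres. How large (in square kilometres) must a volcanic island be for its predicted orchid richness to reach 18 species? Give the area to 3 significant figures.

18 = 5.7 × A^0.375  ⇒  A^0.375 = 18/5.7 = 3.158
ln A = ln(3.158) / 0.375 = 1.1499 / 0.375 = 3.0664
A = e^3.0664 ≈ 21.46 square kilometres

21.5 square kilometres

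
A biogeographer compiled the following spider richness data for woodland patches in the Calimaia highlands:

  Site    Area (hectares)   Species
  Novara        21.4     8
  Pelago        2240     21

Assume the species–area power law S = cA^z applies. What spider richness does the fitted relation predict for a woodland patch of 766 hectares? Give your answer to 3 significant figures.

16.8

z = ln(21/8) / ln(2240/21.4) = 0.9651 / 4.6508 = 0.2075
c = 8 / 21.4^0.2075 = 8 / 1.888 = 4.237
S₃ = 4.237 × 766^0.2075 = 4.237 × 3.967 ≈ 16.81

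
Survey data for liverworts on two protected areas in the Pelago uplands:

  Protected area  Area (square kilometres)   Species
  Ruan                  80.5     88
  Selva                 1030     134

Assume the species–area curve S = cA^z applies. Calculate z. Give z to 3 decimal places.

0.165

Taking logs: ln S = ln c + z ln A, so z = (ln S₂ − ln S₁)/(ln A₂ − ln A₁).
z = ln(134/88) / ln(1030/80.5) = ln(1.523) / ln(12.8) = 0.4205 / 2.5491 = 0.1650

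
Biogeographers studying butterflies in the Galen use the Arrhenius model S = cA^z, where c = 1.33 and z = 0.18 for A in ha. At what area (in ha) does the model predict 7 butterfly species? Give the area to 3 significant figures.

7 = 1.33 × A^0.18  ⇒  A^0.18 = 7/1.33 = 5.263
ln A = ln(5.263) / 0.18 = 1.6607 / 0.18 = 9.2263
A = e^9.2263 ≈ 10161 ha

10200 ha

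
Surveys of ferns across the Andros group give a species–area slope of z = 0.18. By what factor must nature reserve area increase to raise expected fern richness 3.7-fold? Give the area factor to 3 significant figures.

(A₂/A₁)^0.18 = 3.7, so A₂/A₁ = 3.7^(1/0.18) = 3.7^5.556
ln(A₂/A₁) = ln 3.7 / 0.18 = 1.3083 / 0.18 = 7.2685
A₂/A₁ = e^7.2685 ≈ 1434

1430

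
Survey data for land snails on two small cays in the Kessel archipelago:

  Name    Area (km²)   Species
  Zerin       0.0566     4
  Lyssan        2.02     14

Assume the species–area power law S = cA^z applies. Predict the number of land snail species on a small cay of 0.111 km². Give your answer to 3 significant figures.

z = ln(14/4) / ln(2.02/0.0566) = 1.2528 / 3.5748 = 0.3504
c = 4 / 0.0566^0.3504 = 4 / 0.3655 = 10.94
S₃ = 10.94 × 0.111^0.3504 = 10.94 × 0.4629 ≈ 5.065

5.06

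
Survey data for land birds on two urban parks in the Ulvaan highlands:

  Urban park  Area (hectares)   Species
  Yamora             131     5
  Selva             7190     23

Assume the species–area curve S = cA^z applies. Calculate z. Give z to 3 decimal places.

Taking logs: ln S = ln c + z ln A, so z = (ln S₂ − ln S₁)/(ln A₂ − ln A₁).
z = ln(23/5) / ln(7190/131) = ln(4.6) / ln(54.89) = 1.5261 / 4.0052 = 0.3810

0.381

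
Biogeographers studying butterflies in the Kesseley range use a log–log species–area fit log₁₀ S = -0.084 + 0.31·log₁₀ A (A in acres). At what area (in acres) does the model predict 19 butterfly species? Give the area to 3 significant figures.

24900 acres

19 = 0.8241 × A^0.31  ⇒  A^0.31 = 19/0.8241 = 23.05
ln A = ln(23.05) / 0.31 = 3.1379 / 0.31 = 10.1221
A = e^10.1221 ≈ 24887 acres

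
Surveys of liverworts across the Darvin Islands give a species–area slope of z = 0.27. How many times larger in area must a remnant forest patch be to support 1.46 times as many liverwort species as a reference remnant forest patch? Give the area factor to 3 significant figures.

(A₂/A₁)^0.27 = 1.46, so A₂/A₁ = 1.46^(1/0.27) = 1.46^3.704
ln(A₂/A₁) = ln 1.46 / 0.27 = 0.3784 / 0.27 = 1.4016
A₂/A₁ = e^1.4016 ≈ 4.062

4.06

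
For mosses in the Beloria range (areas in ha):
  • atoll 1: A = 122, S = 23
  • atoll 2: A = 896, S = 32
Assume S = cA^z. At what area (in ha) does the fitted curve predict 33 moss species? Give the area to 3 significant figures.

z = ln(32/23) / ln(896/122) = 0.3302 / 1.9939 = 0.1656
c = 23 / 122^0.1656 = 23 / 2.216 = 10.38
A = (33/10.38)^(1/0.1656) ⇒ ln A = ln(3.179)/0.1656 = 6.9837
A = e^6.9837 ≈ 1079 ha

1080 ha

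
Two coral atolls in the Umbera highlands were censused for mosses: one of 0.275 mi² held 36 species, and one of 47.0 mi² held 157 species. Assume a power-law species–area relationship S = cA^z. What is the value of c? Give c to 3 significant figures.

z = ln(S₂/S₁) / ln(A₂/A₁) = ln(157/36) / ln(47/0.275) = 1.4727 / 5.1411 = 0.2865
c = S₁ / A₁^z = 36 / 0.275^0.2865 = 36 / 0.6909 = 52.11

52.1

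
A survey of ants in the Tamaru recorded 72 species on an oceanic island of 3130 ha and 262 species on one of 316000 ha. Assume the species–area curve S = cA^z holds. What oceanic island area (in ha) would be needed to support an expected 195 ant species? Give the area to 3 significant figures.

z = ln(262/72) / ln(316000/3130) = 1.2917 / 4.6147 = 0.2799
c = 72 / 3130^0.2799 = 72 / 9.515 = 7.567
A = (195/7.567)^(1/0.2799) ⇒ ln A = ln(25.77)/0.2799 = 11.6083
A = e^11.6083 ≈ 110011 ha

110000 ha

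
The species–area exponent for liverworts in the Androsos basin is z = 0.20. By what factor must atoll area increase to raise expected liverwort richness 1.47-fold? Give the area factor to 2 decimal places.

6.86

(A₂/A₁)^0.2 = 1.47, so A₂/A₁ = 1.47^(1/0.2) = 1.47^5
ln(A₂/A₁) = ln 1.47 / 0.2 = 0.3853 / 0.2 = 1.9263
A₂/A₁ = e^1.9263 ≈ 6.864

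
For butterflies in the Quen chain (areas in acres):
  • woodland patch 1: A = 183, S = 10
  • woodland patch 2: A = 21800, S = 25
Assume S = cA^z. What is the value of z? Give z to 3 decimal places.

Taking logs: ln S = ln c + z ln A, so z = (ln S₂ − ln S₁)/(ln A₂ − ln A₁).
z = ln(25/10) / ln(21800/183) = ln(2.5) / ln(119.1) = 0.9163 / 4.7802 = 0.1917

0.192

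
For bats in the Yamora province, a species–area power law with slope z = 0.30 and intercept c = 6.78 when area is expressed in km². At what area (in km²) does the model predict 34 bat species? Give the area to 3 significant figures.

34 = 6.78 × A^0.3  ⇒  A^0.3 = 34/6.78 = 5.015
ln A = ln(5.015) / 0.3 = 1.6124 / 0.3 = 5.3746
A = e^5.3746 ≈ 215.9 km²

216 km²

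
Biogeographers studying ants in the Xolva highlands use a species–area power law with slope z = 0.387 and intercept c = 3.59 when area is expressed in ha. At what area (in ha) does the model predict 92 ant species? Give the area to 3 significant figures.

92 = 3.59 × A^0.387  ⇒  A^0.387 = 92/3.59 = 25.63
ln A = ln(25.63) / 0.387 = 3.2436 / 0.387 = 8.3815
A = e^8.3815 ≈ 4366 ha

4370 ha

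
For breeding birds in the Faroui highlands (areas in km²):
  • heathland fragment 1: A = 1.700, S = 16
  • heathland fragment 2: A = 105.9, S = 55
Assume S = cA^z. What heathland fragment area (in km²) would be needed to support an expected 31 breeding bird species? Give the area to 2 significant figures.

z = ln(55/16) / ln(105.9/1.7) = 1.2347 / 4.1319 = 0.2988
c = 16 / 1.7^0.2988 = 16 / 1.172 = 13.65
A = (31/13.65)^(1/0.2988) ⇒ ln A = ln(2.27)/0.2988 = 2.7439
A = e^2.7439 ≈ 15.55 km²

16 km²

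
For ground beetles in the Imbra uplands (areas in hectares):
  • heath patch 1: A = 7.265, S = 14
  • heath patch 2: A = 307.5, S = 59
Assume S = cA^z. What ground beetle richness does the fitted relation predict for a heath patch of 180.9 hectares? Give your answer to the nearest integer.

z = ln(59/14) / ln(307.5/7.265) = 1.4385 / 3.7454 = 0.3841
c = 14 / 7.265^0.3841 = 14 / 2.142 = 6.537
S₃ = 6.537 × 180.9^0.3841 = 6.537 × 7.362 ≈ 48.12

48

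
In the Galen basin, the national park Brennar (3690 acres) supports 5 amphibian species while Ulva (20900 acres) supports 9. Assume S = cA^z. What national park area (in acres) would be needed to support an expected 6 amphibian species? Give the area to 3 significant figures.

z = ln(9/5) / ln(20900/3690) = 0.5878 / 1.7341 = 0.3390
c = 5 / 3690^0.3390 = 5 / 16.18 = 0.309
A = (6/0.309)^(1/0.3390) ⇒ ln A = ln(19.42)/0.3390 = 8.7513
A = e^8.7513 ≈ 6319 acres

6320 acres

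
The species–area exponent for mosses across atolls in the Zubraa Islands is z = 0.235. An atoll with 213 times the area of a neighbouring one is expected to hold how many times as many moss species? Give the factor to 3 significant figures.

3.53

S₂/S₁ = (A₂/A₁)^z = 213^0.235
ln(S₂/S₁) = 0.235 × ln 213 = 0.235 × 5.3613 = 1.2599
S₂/S₁ = e^1.2599 ≈ 3.525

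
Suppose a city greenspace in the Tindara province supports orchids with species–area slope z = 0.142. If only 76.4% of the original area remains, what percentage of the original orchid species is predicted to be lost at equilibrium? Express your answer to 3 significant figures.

S_new/S_old = (A_new/A_old)^z = 0.764^0.142
= exp(0.142 × ln 0.764) = exp(0.142 × -0.2692) = exp(-0.0382) ≈ 0.9625
Fraction lost = 1 − 0.9625 = 0.0375

3.75%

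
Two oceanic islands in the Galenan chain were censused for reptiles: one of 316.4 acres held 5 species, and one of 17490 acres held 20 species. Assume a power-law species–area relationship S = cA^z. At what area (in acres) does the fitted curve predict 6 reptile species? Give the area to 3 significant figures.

536 acres

z = ln(20/5) / ln(17490/316.4) = 1.3863 / 4.0124 = 0.3455
c = 5 / 316.4^0.3455 = 5 / 7.309 = 0.6841
A = (6/0.6841)^(1/0.3455) ⇒ ln A = ln(8.77)/0.3455 = 6.2847
A = e^6.2847 ≈ 536.3 acres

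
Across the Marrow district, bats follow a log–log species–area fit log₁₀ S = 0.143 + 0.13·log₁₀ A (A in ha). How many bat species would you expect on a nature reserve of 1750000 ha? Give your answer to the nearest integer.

S = 1.39 × 1750000^0.13 = 1.39 × 6.48 ≈ 9.007

9 species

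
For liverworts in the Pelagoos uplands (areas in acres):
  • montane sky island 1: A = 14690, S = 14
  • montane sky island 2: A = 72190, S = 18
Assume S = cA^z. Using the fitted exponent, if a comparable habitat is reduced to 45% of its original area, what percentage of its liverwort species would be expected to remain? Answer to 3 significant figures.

z = ln(18/14) / ln(72190/14690) = 0.2513 / 1.5921 = 0.1578
S_new/S_old = (A_new/A_old)^z = 0.45^0.1578 = exp(0.1578 × -0.7985) = 0.8816

88.2%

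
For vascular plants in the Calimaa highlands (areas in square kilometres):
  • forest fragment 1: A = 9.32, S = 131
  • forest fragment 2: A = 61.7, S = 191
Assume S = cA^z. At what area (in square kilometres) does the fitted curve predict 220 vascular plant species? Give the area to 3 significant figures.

125 square kilometres

z = ln(191/131) / ln(61.7/9.32) = 0.3771 / 1.8901 = 0.1995
c = 131 / 9.32^0.1995 = 131 / 1.561 = 83.92
A = (220/83.92)^(1/0.1995) ⇒ ln A = ln(2.621)/0.1995 = 4.8308
A = e^4.8308 ≈ 125.3 square kilometres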